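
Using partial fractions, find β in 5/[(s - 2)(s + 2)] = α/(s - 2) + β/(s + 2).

Cover-up at s = -2: β = 5/(-2 - 2) = -5/4


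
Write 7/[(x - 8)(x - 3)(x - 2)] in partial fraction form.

Using cover-up method: P = 7/30, Q = -7/5, R = 7/6
Result: (7/30)/(x - 8) - (7/5)/(x - 3) + (7/6)/(x - 2)


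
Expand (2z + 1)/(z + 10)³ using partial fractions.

(2z + 1) = α(z + 10)² + β(z + 10) + γ. At z = -10: γ = 2·(-10) + 1 = -19. Coefficients: α = 0, β = 2
Result: 2/(z + 10)² - 19/(z + 10)³


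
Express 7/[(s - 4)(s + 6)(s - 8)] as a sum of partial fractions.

Using cover-up method: A = -7/40, B = 1/20, C = 1/8
Result: (-7/40)/(s - 4) + (1/20)/(s + 6) + (1/8)/(s - 8)


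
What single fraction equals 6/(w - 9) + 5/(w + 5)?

Common denominator (w - 9)(w + 5). Numerator: 6(w + 5) + 5(w - 9) = (6w + 30) + (5w - 45) = 11w - 15
Result: (11w - 15)/[(w - 9)(w + 5)]


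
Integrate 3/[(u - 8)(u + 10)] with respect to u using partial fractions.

Decompose: 3/[(u - 8)(u + 10)] = (1/6)/(u - 8) - (1/6)/(u + 10). Integrate each term: (1/6) ln|(u - 8)| - (1/6) ln|(u + 10)| + C


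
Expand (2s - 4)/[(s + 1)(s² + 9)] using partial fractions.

At s=-1: P = (2·(-1) - 4)/((-1)² + 9) = -3/5. Q = -P = 3/5, R = 2 - (-1)·P = 7/5
Result: (-3/5)/(s + 1) + ((3/5)s + 7/5)/(s² + 9)


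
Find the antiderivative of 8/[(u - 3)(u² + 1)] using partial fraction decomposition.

Cover-up at u=3: P = 8/(3²+1) = 4/5. Coeff matching: Q = -4/5, R = -12/5. Decomposition: (4/5)/(u - 3) - ((4/5)u + 12/5)/(u² + 1). Integrate: linear → ln, quadratic → (1/2)ln + arctan: (4/5) ln|(u - 3)| - (2/5) ln(u² + 1) - (12/5) arctan(u) + C


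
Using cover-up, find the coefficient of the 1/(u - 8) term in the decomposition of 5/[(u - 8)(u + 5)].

Cover (u - 8), set u=8: 5/((u + 5) at u=8) = 5/(13) = 5/13


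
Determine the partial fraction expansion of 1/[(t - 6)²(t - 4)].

Cover-up at t=4: R = 1/(4 - 6)² = 1/4. Cover-up at t=6: Q = 1/(6 - 4) = 1/2. Comparing t² coeff: P = -R = -1/4
Result: (-1/4)/(t - 6) + (1/2)/(t - 6)² + (1/4)/(t - 4)


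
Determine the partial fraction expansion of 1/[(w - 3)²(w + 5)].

Cover-up at w=-5: γ = 1/(-5 - 3)² = 1/64. Cover-up at w=3: β = 1/(3 + 5) = 1/8. Comparing w² coeff: α = -γ = -1/64
Result: (-1/64)/(w - 3) + (1/8)/(w - 3)² + (1/64)/(w + 5)


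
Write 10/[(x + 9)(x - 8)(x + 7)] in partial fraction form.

Using cover-up method: P = 5/17, Q = 2/51, R = -1/3
Result: (5/17)/(x + 9) + (2/51)/(x - 8) - (1/3)/(x + 7)


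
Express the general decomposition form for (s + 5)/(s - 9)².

Repeated linear factor: P/(s - 9) + Q/(s - 9)²


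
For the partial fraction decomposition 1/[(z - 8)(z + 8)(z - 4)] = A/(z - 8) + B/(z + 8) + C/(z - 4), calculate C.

Cover-up at z = 4: C = 1/[(4 - 8)(4 + 8)] = 1/[(-4)(12)] = -1/48


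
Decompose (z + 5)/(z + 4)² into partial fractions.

(z + 5) = α(z + 4) + β. At z = -4: β = 1·(-4) + 5 = 1. Coeff of z: α = 1
Result: 1/(z + 4) + 1/(z + 4)²


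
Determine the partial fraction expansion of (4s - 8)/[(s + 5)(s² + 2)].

At s=-5: α = (4·(-5) - 8)/((-5)² + 2) = -28/27. β = -α = 28/27, γ = 4 - (-5)·α = -32/27
Result: (-28/27)/(s + 5) + ((28/27)s - 32/27)/(s² + 2)


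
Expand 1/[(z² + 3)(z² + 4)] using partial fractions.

Coefficient matching gives A = C = 0, B = 1/(4-3) = 1, D = -B = -1
Result: 1/(z² + 3) - 1/(z² + 4)


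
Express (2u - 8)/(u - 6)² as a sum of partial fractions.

(2u - 8) = P(u - 6) + Q. At u = 6: Q = 2·6 - 8 = 4. Coeff of u: P = 2
Result: 2/(u - 6) + 4/(u - 6)²


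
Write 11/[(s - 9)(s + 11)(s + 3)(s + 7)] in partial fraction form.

Using Heaviside cover-up: (11/3840)/(s - 9) - (11/640)/(s + 11) - (11/384)/(s + 3) + (11/256)/(s + 7)


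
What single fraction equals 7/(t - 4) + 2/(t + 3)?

Common denominator (t - 4)(t + 3). Numerator: 7(t + 3) + 2(t - 4) = (7t + 21) + (2t - 8) = 9t + 13
Result: (9t + 13)/[(t - 4)(t + 3)]


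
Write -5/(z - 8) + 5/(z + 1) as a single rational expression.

Common denominator (z - 8)(z + 1). Numerator: -5(z + 1) + 5(z - 8) = (-5z - 5) + (5z - 40) = -45
Result: (-45)/[(z - 8)(z + 1)]


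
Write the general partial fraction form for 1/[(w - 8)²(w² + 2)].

Repeated linear + quadratic: α/(w - 8) + β/(w - 8)² + (γw + δ)/(w² + 2)


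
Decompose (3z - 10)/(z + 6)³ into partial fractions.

(3z - 10) = α(z + 6)² + β(z + 6) + γ. At z = -6: γ = 3·(-6) - 10 = -28. Coefficients: α = 0, β = 3
Result: 3/(z + 6)² - 28/(z + 6)³


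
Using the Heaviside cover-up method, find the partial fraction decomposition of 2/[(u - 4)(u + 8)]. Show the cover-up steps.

Cover (u - 4): set u=4, get A = 2/(4 + 8) = 1/6. Cover (u + 8): set u=-8, get B = 2/(-8 - 4) = -1/6.
Result: (1/6)/(u - 4) - (1/6)/(u + 8)


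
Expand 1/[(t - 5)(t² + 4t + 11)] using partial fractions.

Cover-up at t = 5: α = 1/(5² + 4·5 + 11) = 1/56. Then β = -α = -1/56, γ = -α·(4 + 5) = -9/56
Result: (1/56)/(t - 5) - ((1/56)t + 9/56)/(t² + 4t + 11)


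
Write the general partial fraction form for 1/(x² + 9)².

Repeated quadratic factor: (αx + β)/(x² + 9) + (γx + δ)/(x² + 9)²


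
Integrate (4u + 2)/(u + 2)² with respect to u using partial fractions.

Decompose: P = 4, Q = 4·(-2) + 2 = -6, so (4u + 2)/(u + 2)² = 4/(u + 2) - 6/(u + 2)². Integrate: ∫ P/(u + 2) du = 4 ln|(u + 2)|; ∫ Q/(u + 2)² du = 6/(u + 2). Sum: 4 ln|(u + 2)| + 6/(u + 2) + C


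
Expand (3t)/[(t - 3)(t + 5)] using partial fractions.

At t=3: α = (3·3 + 0)/(3 + 5) = 9/8. At t=-5: β = (3·(-5) + 0)/(-5 - 3) = 15/8
Result: (9/8)/(t - 3) + (15/8)/(t + 5)


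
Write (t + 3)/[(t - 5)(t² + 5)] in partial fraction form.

At t=5: α = (1·5 + 3)/(5² + 5) = 4/15. β = -α = -4/15, γ = 1 - 5·α = -1/3
Result: (4/15)/(t - 5) - ((4/15)t + 1/3)/(t² + 5)


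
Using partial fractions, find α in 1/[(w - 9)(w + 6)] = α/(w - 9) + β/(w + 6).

Cover-up at w = 9: α = 1/(9 + 6) = 1/15


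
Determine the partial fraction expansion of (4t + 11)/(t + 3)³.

(4t + 11) = α(t + 3)² + β(t + 3) + γ. At t = -3: γ = 4·(-3) + 11 = -1. Coefficients: α = 0, β = 4
Result: 4/(t + 3)² - 1/(t + 3)³


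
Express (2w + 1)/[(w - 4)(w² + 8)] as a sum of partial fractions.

At w=4: A = (2·4 + 1)/(4² + 8) = 3/8. B = -A = -3/8, C = 2 - 4·A = 1/2
Result: (3/8)/(w - 4) - ((3/8)w - 1/2)/(w² + 8)


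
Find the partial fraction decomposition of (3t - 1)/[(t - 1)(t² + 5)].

At t=1: A = (3·1 - 1)/(1² + 5) = 1/3. B = -A = -1/3, C = 3 - 1·A = 8/3
Result: (1/3)/(t - 1) - ((1/3)t - 8/3)/(t² + 5)


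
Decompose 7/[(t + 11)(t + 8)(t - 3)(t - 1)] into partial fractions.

Using Heaviside cover-up: (-1/72)/(t + 11) + (7/297)/(t + 8) + (1/44)/(t - 3) - (7/216)/(t - 1)


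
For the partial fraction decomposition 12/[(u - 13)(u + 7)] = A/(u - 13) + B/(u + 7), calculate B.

Cover-up at u = -7: B = 12/(-7 - 13) = -12/20 = -3/5


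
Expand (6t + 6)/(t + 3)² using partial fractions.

(6t + 6) = A(t + 3) + B. At t = -3: B = 6·(-3) + 6 = -12. Coeff of t: A = 6
Result: 6/(t + 3) - 12/(t + 3)²


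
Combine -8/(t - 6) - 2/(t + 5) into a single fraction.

Common denominator (t - 6)(t + 5). Numerator: -8(t + 5) - 2(t - 6) = (-8t - 40) - (2t - 12) = -10t - 28
Result: (-10t - 28)/[(t - 6)(t + 5)]


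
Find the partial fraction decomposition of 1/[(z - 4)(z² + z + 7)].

Cover-up at z = 4: P = 1/(4² + 1·4 + 7) = 1/27. Then Q = -P = -1/27, R = -P·(1 + 4) = -5/27
Result: (1/27)/(z - 4) - ((1/27)z + 5/27)/(z² + z + 7)


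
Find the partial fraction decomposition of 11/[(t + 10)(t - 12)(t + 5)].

Using cover-up method: P = 1/10, Q = 1/34, R = -11/85
Result: (1/10)/(t + 10) + (1/34)/(t - 12) - (11/85)/(t + 5)


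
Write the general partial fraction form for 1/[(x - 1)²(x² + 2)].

Repeated linear + quadratic: A/(x - 1) + B/(x - 1)² + (Cx + D)/(x² + 2)


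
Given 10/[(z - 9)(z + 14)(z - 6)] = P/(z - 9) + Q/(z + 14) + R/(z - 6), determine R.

Cover-up at z = 6: R = 10/[(6 - 9)(6 + 14)] = 10/[(-3)(20)] = -10/60 = -1/6


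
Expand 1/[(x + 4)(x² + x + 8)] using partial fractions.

Cover-up at x = -4: α = 1/((-4)² + 1·(-4) + 8) = 1/20. Then β = -α = -1/20, γ = -α·(1 - 4) = 3/20
Result: (1/20)/(x + 4) - ((1/20)x - 3/20)/(x² + x + 8)


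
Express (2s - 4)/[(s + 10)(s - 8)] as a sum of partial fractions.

At s=-10: P = (2·(-10) - 4)/(-10 - 8) = 4/3. At s=8: Q = (2·8 - 4)/(8 + 10) = 2/3
Result: (4/3)/(s + 10) + (2/3)/(s - 8)


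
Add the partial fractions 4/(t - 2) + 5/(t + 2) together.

Common denominator (t - 2)(t + 2). Numerator: 4(t + 2) + 5(t - 2) = (4t + 8) + (5t - 10) = 9t - 2
Result: (9t - 2)/[(t - 2)(t + 2)]


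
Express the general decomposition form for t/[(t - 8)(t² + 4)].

Linear + irreducible quadratic: α/(t - 8) + (βt + γ)/(t² + 4)


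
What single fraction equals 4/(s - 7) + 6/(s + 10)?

Common denominator (s - 7)(s + 10). Numerator: 4(s + 10) + 6(s - 7) = (4s + 40) + (6s - 42) = 10s - 2
Result: (10s - 2)/[(s - 7)(s + 10)]


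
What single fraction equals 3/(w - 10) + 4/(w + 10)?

Common denominator (w - 10)(w + 10). Numerator: 3(w + 10) + 4(w - 10) = (3w + 30) + (4w - 40) = 7w - 10
Result: (7w - 10)/[(w - 10)(w + 10)]


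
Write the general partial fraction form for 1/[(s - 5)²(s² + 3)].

Repeated linear + quadratic: A/(s - 5) + B/(s - 5)² + (Cs + D)/(s² + 3)


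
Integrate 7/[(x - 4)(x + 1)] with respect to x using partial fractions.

Decompose: 7/[(x - 4)(x + 1)] = (7/5)/(x - 4) - (7/5)/(x + 1). Integrate each term: (7/5) ln|(x - 4)| - (7/5) ln|(x + 1)| + C


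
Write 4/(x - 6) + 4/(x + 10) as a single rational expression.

Common denominator (x - 6)(x + 10). Numerator: 4(x + 10) + 4(x - 6) = (4x + 40) + (4x - 24) = 8x + 16
Result: (8x + 16)/[(x - 6)(x + 10)]


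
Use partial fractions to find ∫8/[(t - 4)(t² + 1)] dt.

Cover-up at t=4: α = 8/(4²+1) = 8/17. Coeff matching: β = -8/17, γ = -32/17. Decomposition: (8/17)/(t - 4) - ((8/17)t + 32/17)/(t² + 1). Integrate: linear → ln, quadratic → (1/2)ln + arctan: (8/17) ln|(t - 4)| - (4/17) ln(t² + 1) - (32/17) arctan(t) + C


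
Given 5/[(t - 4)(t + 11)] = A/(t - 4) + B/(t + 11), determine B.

Cover-up at t = -11: B = 5/(-11 - 4) = -5/15 = -1/3


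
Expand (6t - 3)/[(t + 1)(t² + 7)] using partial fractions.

At t=-1: A = (6·(-1) - 3)/((-1)² + 7) = -9/8. B = -A = 9/8, C = 6 - (-1)·A = 39/8
Result: (-9/8)/(t + 1) + ((9/8)t + 39/8)/(t² + 7)


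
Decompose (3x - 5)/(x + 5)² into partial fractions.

(3x - 5) = α(x + 5) + β. At x = -5: β = 3·(-5) - 5 = -20. Coeff of x: α = 3
Result: 3/(x + 5) - 20/(x + 5)²


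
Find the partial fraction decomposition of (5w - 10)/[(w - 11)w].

At w=11: P = (5·11 - 10)/(11 - 0) = 45/11. At w=0: Q = (5·0 - 10)/(0 - 11) = 10/11
Result: (45/11)/(w - 11) + (10/11)/w


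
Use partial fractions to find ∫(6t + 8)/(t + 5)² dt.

Decompose: P = 6, Q = 6·(-5) + 8 = -22, so (6t + 8)/(t + 5)² = 6/(t + 5) - 22/(t + 5)². Integrate: ∫ P/(t + 5) dt = 6 ln|(t + 5)|; ∫ Q/(t + 5)² dt = 22/(t + 5). Sum: 6 ln|(t + 5)| + 22/(t + 5) + C


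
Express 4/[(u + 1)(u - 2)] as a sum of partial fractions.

4/(u + 1)(u - 2) = P/(u + 1) + Q/(u - 2). P = 4/(-1 - 2) = -4/3, Q = 4/(2 + 1) = 4/3
Result: (-4/3)/(u + 1) + (4/3)/(u - 2)


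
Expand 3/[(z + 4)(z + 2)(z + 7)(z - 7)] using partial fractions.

Using Heaviside cover-up: (1/22)/(z + 4) - (1/30)/(z + 2) - (1/70)/(z + 7) + (1/462)/(z - 7)


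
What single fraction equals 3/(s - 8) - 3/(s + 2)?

Common denominator (s - 8)(s + 2). Numerator: 3(s + 2) - 3(s - 8) = (3s + 6) - (3s - 24) = 30
Result: (30)/[(s - 8)(s + 2)]


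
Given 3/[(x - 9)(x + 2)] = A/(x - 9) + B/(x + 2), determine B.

Cover-up at x = -2: B = 3/(-2 - 9) = -3/11


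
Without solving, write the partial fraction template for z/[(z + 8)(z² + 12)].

Linear + irreducible quadratic: A/(z + 8) + (Bz + C)/(z² + 12)


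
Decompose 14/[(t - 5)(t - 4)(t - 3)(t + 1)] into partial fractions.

Using Heaviside cover-up: (7/6)/(t - 5) - (14/5)/(t - 4) + (7/4)/(t - 3) - (7/60)/(t + 1)


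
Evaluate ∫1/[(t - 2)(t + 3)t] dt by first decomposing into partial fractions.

Cover-up: A = 1/10, B = 1/15, C = -1/6. Decomposition: (1/10)/(t - 2) + (1/15)/(t + 3) - (1/6)/t. Integrate each term: (1/10) ln|(t - 2)| + (1/15) ln|(t + 3)| - (1/6) ln|t| + C


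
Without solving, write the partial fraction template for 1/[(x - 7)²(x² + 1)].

Repeated linear + quadratic: P/(x - 7) + Q/(x - 7)² + (Rx + S)/(x² + 1)


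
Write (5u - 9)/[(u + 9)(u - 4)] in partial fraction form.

At u=-9: α = (5·(-9) - 9)/(-9 - 4) = 54/13. At u=4: β = (5·4 - 9)/(4 + 9) = 11/13
Result: (54/13)/(u + 9) + (11/13)/(u - 4)


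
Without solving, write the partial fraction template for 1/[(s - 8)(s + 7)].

Distinct linear factors: P/(s - 8) + Q/(s + 7)


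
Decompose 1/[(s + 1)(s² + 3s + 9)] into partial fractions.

Cover-up at s = -1: α = 1/((-1)² + 3·(-1) + 9) = 1/7. Then β = -α = -1/7, γ = -α·(3 - 1) = -2/7
Result: (1/7)/(s + 1) - ((1/7)s + 2/7)/(s² + 3s + 9)


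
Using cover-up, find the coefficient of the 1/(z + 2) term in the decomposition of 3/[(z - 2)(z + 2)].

Cover (z + 2), set z=-2: 3/((z - 2) at z=-2) = 3/(-4) = -3/4


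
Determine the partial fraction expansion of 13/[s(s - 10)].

13/s(s - 10) = α/s + β/(s - 10). α = 13/(0 - 10) = -13/10, β = 13/(10 - 0) = 13/10
Result: (-13/10)/s + (13/10)/(s - 10)


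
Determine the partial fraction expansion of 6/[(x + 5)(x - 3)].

6/(x + 5)(x - 3) = P/(x + 5) + Q/(x - 3). P = 6/(-5 - 3) = -3/4, Q = 6/(3 + 5) = 3/4
Result: (-3/4)/(x + 5) + (3/4)/(x - 3)


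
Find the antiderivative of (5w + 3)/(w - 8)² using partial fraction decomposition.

Decompose: α = 5, β = 5·8 + 3 = 43, so (5w + 3)/(w - 8)² = 5/(w - 8) + 43/(w - 8)². Integrate: ∫ α/(w - 8) dw = 5 ln|(w - 8)|; ∫ β/(w - 8)² dw = -43/(w - 8). Sum: 5 ln|(w - 8)| - 43/(w - 8) + C


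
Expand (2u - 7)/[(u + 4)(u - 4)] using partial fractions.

At u=-4: P = (2·(-4) - 7)/(-4 - 4) = 15/8. At u=4: Q = (2·4 - 7)/(4 + 4) = 1/8
Result: (15/8)/(u + 4) + (1/8)/(u - 4)


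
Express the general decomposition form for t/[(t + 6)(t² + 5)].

Linear + irreducible quadratic: α/(t + 6) + (βt + γ)/(t² + 5)


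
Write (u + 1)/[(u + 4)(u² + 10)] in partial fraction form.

At u=-4: A = (1·(-4) + 1)/((-4)² + 10) = -3/26. B = -A = 3/26, C = 1 - (-4)·A = 7/13
Result: (-3/26)/(u + 4) + ((3/26)u + 7/13)/(u² + 10)


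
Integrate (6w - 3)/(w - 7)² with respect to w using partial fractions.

Decompose: A = 6, B = 6·7 - 3 = 39, so (6w - 3)/(w - 7)² = 6/(w - 7) + 39/(w - 7)². Integrate: ∫ A/(w - 7) dw = 6 ln|(w - 7)|; ∫ B/(w - 7)² dw = -39/(w - 7). Sum: 6 ln|(w - 7)| - 39/(w - 7) + C


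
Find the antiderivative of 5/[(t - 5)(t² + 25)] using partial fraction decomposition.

Cover-up at t=5: α = 5/(5²+25) = 1/10. Coeff matching: β = -1/10, γ = -1/2. Decomposition: (1/10)/(t - 5) - ((1/10)t + 1/2)/(t² + 25). Integrate: linear → ln, quadratic → (1/2)ln + arctan: (1/10) ln|(t - 5)| - (1/20) ln(t² + 25) - (1/10) arctan(t/5) + C


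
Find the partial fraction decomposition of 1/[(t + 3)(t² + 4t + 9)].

Cover-up at t = -3: A = 1/((-3)² + 4·(-3) + 9) = 1/6. Then B = -A = -1/6, C = -A·(4 - 3) = -1/6
Result: (1/6)/(t + 3) - ((1/6)t + 1/6)/(t² + 4t + 9)


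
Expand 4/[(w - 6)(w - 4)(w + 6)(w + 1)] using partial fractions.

Using Heaviside cover-up: (1/42)/(w - 6) - (1/25)/(w - 4) - (1/150)/(w + 6) + (4/175)/(w + 1)


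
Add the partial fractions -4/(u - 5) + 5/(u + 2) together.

Common denominator (u - 5)(u + 2). Numerator: -4(u + 2) + 5(u - 5) = (-4u - 8) + (5u - 25) = u - 33
Result: (u - 33)/[(u - 5)(u + 2)]


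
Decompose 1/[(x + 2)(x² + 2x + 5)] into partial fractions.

Cover-up at x = -2: α = 1/((-2)² + 2·(-2) + 5) = 1/5. Then β = -α = -1/5, γ = -α·(2 - 2) = 0
Result: (1/5)/(x + 2) - ((1/5)x)/(x² + 2x + 5)


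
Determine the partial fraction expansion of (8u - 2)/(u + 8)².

(8u - 2) = P(u + 8) + Q. At u = -8: Q = 8·(-8) - 2 = -66. Coeff of u: P = 8
Result: 8/(u + 8) - 66/(u + 8)²


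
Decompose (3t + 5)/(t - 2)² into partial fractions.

(3t + 5) = P(t - 2) + Q. At t = 2: Q = 3·2 + 5 = 11. Coeff of t: P = 3
Result: 3/(t - 2) + 11/(t - 2)²


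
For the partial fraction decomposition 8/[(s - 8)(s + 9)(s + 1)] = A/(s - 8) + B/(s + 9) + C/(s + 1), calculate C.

Cover-up at s = -1: C = 8/[(-1 - 8)(-1 + 9)] = 8/[(-9)(8)] = -8/72 = -1/9


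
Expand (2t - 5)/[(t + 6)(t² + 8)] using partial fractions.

At t=-6: P = (2·(-6) - 5)/((-6)² + 8) = -17/44. Q = -P = 17/44, R = 2 - (-6)·P = -7/22
Result: (-17/44)/(t + 6) + ((17/44)t - 7/22)/(t² + 8)


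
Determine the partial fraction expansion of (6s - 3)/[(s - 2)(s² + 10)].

At s=2: P = (6·2 - 3)/(2² + 10) = 9/14. Q = -P = -9/14, R = 6 - 2·P = 33/7
Result: (9/14)/(s - 2) - ((9/14)s - 33/7)/(s² + 10)


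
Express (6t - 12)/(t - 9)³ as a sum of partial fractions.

(6t - 12) = α(t - 9)² + β(t - 9) + γ. At t = 9: γ = 6·9 - 12 = 42. Coefficients: α = 0, β = 6
Result: 6/(t - 9)² + 42/(t - 9)³


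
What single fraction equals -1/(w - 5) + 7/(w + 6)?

Common denominator (w - 5)(w + 6). Numerator: -1(w + 6) + 7(w - 5) = (-w - 6) + (7w - 35) = 6w - 41
Result: (6w - 41)/[(w - 5)(w + 6)]


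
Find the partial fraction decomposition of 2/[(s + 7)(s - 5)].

2/(s + 7)(s - 5) = A/(s + 7) + B/(s - 5). A = 2/(-7 - 5) = -1/6, B = 2/(5 + 7) = 1/6
Result: (-1/6)/(s + 7) + (1/6)/(s - 5)


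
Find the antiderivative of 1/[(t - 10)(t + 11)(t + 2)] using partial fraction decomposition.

Cover-up: α = 1/252, β = 1/189, γ = -1/108. Decomposition: (1/252)/(t - 10) + (1/189)/(t + 11) - (1/108)/(t + 2). Integrate each term: (1/252) ln|(t - 10)| + (1/189) ln|(t + 11)| - (1/108) ln|(t + 2)| + C


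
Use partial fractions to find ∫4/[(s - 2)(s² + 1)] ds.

Cover-up at s=2: P = 4/(2²+1) = 4/5. Coeff matching: Q = -4/5, R = -8/5. Decomposition: (4/5)/(s - 2) - ((4/5)s + 8/5)/(s² + 1). Integrate: linear → ln, quadratic → (1/2)ln + arctan: (4/5) ln|(s - 2)| - (2/5) ln(s² + 1) - (8/5) arctan(s) + C


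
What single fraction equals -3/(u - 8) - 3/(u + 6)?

Common denominator (u - 8)(u + 6). Numerator: -3(u + 6) - 3(u - 8) = (-3u - 18) - (3u - 24) = -6u + 6
Result: (-6u + 6)/[(u - 8)(u + 6)]


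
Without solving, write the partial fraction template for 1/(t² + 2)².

Repeated quadratic factor: (Pt + Q)/(t² + 2) + (Rt + S)/(t² + 2)²


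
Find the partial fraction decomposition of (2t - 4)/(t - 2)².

(2t - 4) = A(t - 2) + B. At t = 2: B = 2·2 - 4 = 0. Coeff of t: A = 2
Result: 2/(t - 2)


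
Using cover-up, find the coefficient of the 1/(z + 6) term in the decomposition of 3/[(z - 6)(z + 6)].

Cover (z + 6), set z=-6: 3/((z - 6) at z=-6) = 3/(-12) = -1/4


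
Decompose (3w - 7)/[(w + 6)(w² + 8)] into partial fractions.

At w=-6: α = (3·(-6) - 7)/((-6)² + 8) = -25/44. β = -α = 25/44, γ = 3 - (-6)·α = -9/22
Result: (-25/44)/(w + 6) + ((25/44)w - 9/22)/(w² + 8)


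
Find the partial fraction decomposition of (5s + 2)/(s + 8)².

(5s + 2) = A(s + 8) + B. At s = -8: B = 5·(-8) + 2 = -38. Coeff of s: A = 5
Result: 5/(s + 8) - 38/(s + 8)²


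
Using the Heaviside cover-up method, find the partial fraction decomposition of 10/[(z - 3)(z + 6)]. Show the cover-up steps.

Cover (z - 3): set z=3, get A = 10/(3 + 6) = 10/9. Cover (z + 6): set z=-6, get B = 10/(-6 - 3) = -10/9.
Result: (10/9)/(z - 3) - (10/9)/(z + 6)


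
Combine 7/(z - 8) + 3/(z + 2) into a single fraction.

Common denominator (z - 8)(z + 2). Numerator: 7(z + 2) + 3(z - 8) = (7z + 14) + (3z - 24) = 10z - 10
Result: (10z - 10)/[(z - 8)(z + 2)]


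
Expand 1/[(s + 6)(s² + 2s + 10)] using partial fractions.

Cover-up at s = -6: P = 1/((-6)² + 2·(-6) + 10) = 1/34. Then Q = -P = -1/34, R = -P·(2 - 6) = 2/17
Result: (1/34)/(s + 6) - ((1/34)s - 2/17)/(s² + 2s + 10)


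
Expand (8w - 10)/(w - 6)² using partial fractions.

(8w - 10) = A(w - 6) + B. At w = 6: B = 8·6 - 10 = 38. Coeff of w: A = 8
Result: 8/(w - 6) + 38/(w - 6)²


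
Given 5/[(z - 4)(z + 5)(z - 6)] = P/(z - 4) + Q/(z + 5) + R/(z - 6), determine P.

Cover-up at z = 4: P = 5/[(4 + 5)(4 - 6)] = 5/[(9)(-2)] = -5/18


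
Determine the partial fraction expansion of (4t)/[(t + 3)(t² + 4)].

At t=-3: P = (4·(-3) + 0)/((-3)² + 4) = -12/13. Q = -P = 12/13, R = 4 - (-3)·P = 16/13
Result: (-12/13)/(t + 3) + ((12/13)t + 16/13)/(t² + 4)


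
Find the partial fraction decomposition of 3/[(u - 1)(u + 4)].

3/(u - 1)(u + 4) = α/(u - 1) + β/(u + 4). α = 3/(1 + 4) = 3/5, β = 3/(-4 - 1) = -3/5
Result: (3/5)/(u - 1) - (3/5)/(u + 4)


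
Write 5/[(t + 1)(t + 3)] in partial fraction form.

5/(t + 1)(t + 3) = A/(t + 1) + B/(t + 3). A = 5/(-1 + 3) = 5/2, B = 5/(-3 + 1) = -5/2
Result: (5/2)/(t + 1) - (5/2)/(t + 3)


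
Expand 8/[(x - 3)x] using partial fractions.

8/(x - 3)x = P/(x - 3) + Q/x. P = 8/(3 - 0) = 8/3, Q = 8/(0 - 3) = -8/3
Result: (8/3)/(x - 3) - (8/3)/x


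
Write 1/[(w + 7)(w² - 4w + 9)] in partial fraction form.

Cover-up at w = -7: α = 1/((-7)² - 4·(-7) + 9) = 1/86. Then β = -α = -1/86, γ = -α·(-4 - 7) = 11/86
Result: (1/86)/(w + 7) - ((1/86)w - 11/86)/(w² - 4w + 9)


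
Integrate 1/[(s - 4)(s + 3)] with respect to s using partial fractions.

Decompose: 1/[(s - 4)(s + 3)] = (1/7)/(s - 4) - (1/7)/(s + 3). Integrate each term: (1/7) ln|(s - 4)| - (1/7) ln|(s + 3)| + C


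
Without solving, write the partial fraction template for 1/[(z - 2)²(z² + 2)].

Repeated linear + quadratic: P/(z - 2) + Q/(z - 2)² + (Rz + S)/(z² + 2)


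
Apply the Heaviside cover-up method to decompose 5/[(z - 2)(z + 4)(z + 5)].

Cover (z - 2), z=2: α = 5/[(2 + 4)(2 + 5)] = 5/42. Cover (z + 4), z=-4: β = 5/[(-4 - 2)(-4 + 5)] = -5/6. Cover (z + 5), z=-5: γ = 5/[(-5 - 2)(-5 + 4)] = 5/7.
Result: (5/42)/(z - 2) - (5/6)/(z + 4) + (5/7)/(z + 5)


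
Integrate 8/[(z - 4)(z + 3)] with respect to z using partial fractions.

Decompose: 8/[(z - 4)(z + 3)] = (8/7)/(z - 4) - (8/7)/(z + 3). Integrate each term: (8/7) ln|(z - 4)| - (8/7) ln|(z + 3)| + C


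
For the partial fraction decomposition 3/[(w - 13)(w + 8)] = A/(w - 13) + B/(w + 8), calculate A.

Cover-up at w = 13: A = 3/(13 + 8) = 3/21 = 1/7


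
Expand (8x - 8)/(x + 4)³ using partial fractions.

(8x - 8) = A(x + 4)² + B(x + 4) + C. At x = -4: C = 8·(-4) - 8 = -40. Coefficients: A = 0, B = 8
Result: 8/(x + 4)² - 40/(x + 4)³


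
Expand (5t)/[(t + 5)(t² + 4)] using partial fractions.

At t=-5: P = (5·(-5) + 0)/((-5)² + 4) = -25/29. Q = -P = 25/29, R = 5 - (-5)·P = 20/29
Result: (-25/29)/(t + 5) + ((25/29)t + 20/29)/(t² + 4)


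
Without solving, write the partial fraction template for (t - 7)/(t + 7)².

Repeated linear factor: A/(t + 7) + B/(t + 7)²


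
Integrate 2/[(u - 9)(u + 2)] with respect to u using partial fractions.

Decompose: 2/[(u - 9)(u + 2)] = (2/11)/(u - 9) - (2/11)/(u + 2). Integrate each term: (2/11) ln|(u - 9)| - (2/11) ln|(u + 2)| + C


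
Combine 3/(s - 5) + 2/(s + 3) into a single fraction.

Common denominator (s - 5)(s + 3). Numerator: 3(s + 3) + 2(s - 5) = (3s + 9) + (2s - 10) = 5s - 1
Result: (5s - 1)/[(s - 5)(s + 3)]


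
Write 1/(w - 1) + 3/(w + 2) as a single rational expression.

Common denominator (w - 1)(w + 2). Numerator: 1(w + 2) + 3(w - 1) = (w + 2) + (3w - 3) = 4w - 1
Result: (4w - 1)/[(w - 1)(w + 2)]


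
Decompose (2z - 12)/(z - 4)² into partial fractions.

(2z - 12) = P(z - 4) + Q. At z = 4: Q = 2·4 - 12 = -4. Coeff of z: P = 2
Result: 2/(z - 4) - 4/(z - 4)²


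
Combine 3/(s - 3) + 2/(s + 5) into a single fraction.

Common denominator (s - 3)(s + 5). Numerator: 3(s + 5) + 2(s - 3) = (3s + 15) + (2s - 6) = 5s + 9
Result: (5s + 9)/[(s - 3)(s + 5)]


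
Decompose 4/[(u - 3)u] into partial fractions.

4/(u - 3)u = A/(u - 3) + B/u. A = 4/(3 - 0) = 4/3, B = 4/(0 - 3) = -4/3
Result: (4/3)/(u - 3) - (4/3)/u


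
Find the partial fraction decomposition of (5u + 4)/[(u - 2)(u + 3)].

At u=2: A = (5·2 + 4)/(2 + 3) = 14/5. At u=-3: B = (5·(-3) + 4)/(-3 - 2) = 11/5
Result: (14/5)/(u - 2) + (11/5)/(u + 3)


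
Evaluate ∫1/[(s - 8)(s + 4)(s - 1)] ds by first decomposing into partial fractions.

Cover-up: A = 1/84, B = 1/60, C = -1/35. Decomposition: (1/84)/(s - 8) + (1/60)/(s + 4) - (1/35)/(s - 1). Integrate each term: (1/84) ln|(s - 8)| + (1/60) ln|(s + 4)| - (1/35) ln|(s - 1)| + C


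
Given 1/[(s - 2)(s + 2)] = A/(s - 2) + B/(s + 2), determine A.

Cover-up at s = 2: A = 1/(2 + 2) = 1/4


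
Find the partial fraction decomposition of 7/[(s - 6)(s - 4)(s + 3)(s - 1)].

Using Heaviside cover-up: (7/90)/(s - 6) - (1/6)/(s - 4) - (1/36)/(s + 3) + (7/60)/(s - 1)


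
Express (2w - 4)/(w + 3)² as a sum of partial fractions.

(2w - 4) = P(w + 3) + Q. At w = -3: Q = 2·(-3) - 4 = -10. Coeff of w: P = 2
Result: 2/(w + 3) - 10/(w + 3)²


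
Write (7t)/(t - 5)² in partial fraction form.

(7t) = α(t - 5) + β. At t = 5: β = 7·5 + 0 = 35. Coeff of t: α = 7
Result: 7/(t - 5) + 35/(t - 5)²


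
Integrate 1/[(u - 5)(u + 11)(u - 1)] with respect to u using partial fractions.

Cover-up: P = 1/64, Q = 1/192, R = -1/48. Decomposition: (1/64)/(u - 5) + (1/192)/(u + 11) - (1/48)/(u - 1). Integrate each term: (1/64) ln|(u - 5)| + (1/192) ln|(u + 11)| - (1/48) ln|(u - 1)| + C


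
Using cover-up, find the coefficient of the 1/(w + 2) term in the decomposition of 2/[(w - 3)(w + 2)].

Cover (w + 2), set w=-2: 2/((w - 3) at w=-2) = 2/(-5) = -2/5


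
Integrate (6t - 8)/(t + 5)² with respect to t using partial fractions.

Decompose: P = 6, Q = 6·(-5) - 8 = -38, so (6t - 8)/(t + 5)² = 6/(t + 5) - 38/(t + 5)². Integrate: ∫ P/(t + 5) dt = 6 ln|(t + 5)|; ∫ Q/(t + 5)² dt = 38/(t + 5). Sum: 6 ln|(t + 5)| + 38/(t + 5) + C


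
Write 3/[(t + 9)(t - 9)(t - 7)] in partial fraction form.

Using cover-up method: P = 1/96, Q = 1/12, R = -3/32
Result: (1/96)/(t + 9) + (1/12)/(t - 9) - (3/32)/(t - 7)


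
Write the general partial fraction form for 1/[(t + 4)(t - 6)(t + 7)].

Three distinct linear factors: P/(t + 4) + Q/(t - 6) + R/(t + 7)


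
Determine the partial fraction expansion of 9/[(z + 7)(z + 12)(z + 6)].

Using cover-up method: α = -9/5, β = 3/10, γ = 3/2
Result: (-9/5)/(z + 7) + (3/10)/(z + 12) + (3/2)/(z + 6)


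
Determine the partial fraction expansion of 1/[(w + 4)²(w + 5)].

Cover-up at w=-5: R = 1/(-5 + 4)² = 1. Cover-up at w=-4: Q = 1/(-4 + 5) = 1. Comparing w² coeff: P = -R = -1
Result: -1/(w + 4) + 1/(w + 4)² + 1/(w + 5)


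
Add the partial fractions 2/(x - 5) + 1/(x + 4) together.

Common denominator (x - 5)(x + 4). Numerator: 2(x + 4) + 1(x - 5) = (2x + 8) + (x - 5) = 3x + 3
Result: (3x + 3)/[(x - 5)(x + 4)]


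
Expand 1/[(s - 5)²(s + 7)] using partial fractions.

Cover-up at s=-7: C = 1/(-7 - 5)² = 1/144. Cover-up at s=5: B = 1/(5 + 7) = 1/12. Comparing s² coeff: A = -C = -1/144
Result: (-1/144)/(s - 5) + (1/12)/(s - 5)² + (1/144)/(s + 7)


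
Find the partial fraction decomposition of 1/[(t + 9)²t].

Cover-up at t=0: C = 1/(0 + 9)² = 1/81. Cover-up at t=-9: B = 1/(-9 - 0) = -1/9. Comparing t² coeff: A = -C = -1/81
Result: (-1/81)/(t + 9) - (1/9)/(t + 9)² + (1/81)/t


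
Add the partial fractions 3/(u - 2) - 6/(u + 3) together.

Common denominator (u - 2)(u + 3). Numerator: 3(u + 3) - 6(u - 2) = (3u + 9) - (6u - 12) = -3u + 21
Result: (-3u + 21)/[(u - 2)(u + 3)]


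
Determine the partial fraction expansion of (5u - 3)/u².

(5u - 3) = Pu + Q. At u = 0: Q = 5·0 - 3 = -3. Coeff of u: P = 5
Result: 5/u - 3/u²


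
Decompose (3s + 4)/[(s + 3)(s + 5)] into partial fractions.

At s=-3: P = (3·(-3) + 4)/(-3 + 5) = -5/2. At s=-5: Q = (3·(-5) + 4)/(-5 + 3) = 11/2
Result: (-5/2)/(s + 3) + (11/2)/(s + 5)


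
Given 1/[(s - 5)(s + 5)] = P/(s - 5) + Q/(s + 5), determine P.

Cover-up at s = 5: P = 1/(5 + 5) = 1/10


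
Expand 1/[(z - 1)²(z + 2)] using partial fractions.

Cover-up at z=-2: R = 1/(-2 - 1)² = 1/9. Cover-up at z=1: Q = 1/(1 + 2) = 1/3. Comparing z² coeff: P = -R = -1/9
Result: (-1/9)/(z - 1) + (1/3)/(z - 1)² + (1/9)/(z + 2)


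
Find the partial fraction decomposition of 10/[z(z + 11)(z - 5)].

Using cover-up method: P = -2/11, Q = 5/88, R = 1/8
Result: (-2/11)/z + (5/88)/(z + 11) + (1/8)/(z - 5)


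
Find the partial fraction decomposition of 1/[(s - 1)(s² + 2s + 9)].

Cover-up at s = 1: α = 1/(1² + 2·1 + 9) = 1/12. Then β = -α = -1/12, γ = -α·(2 + 1) = -1/4
Result: (1/12)/(s - 1) - ((1/12)s + 1/4)/(s² + 2s + 9)


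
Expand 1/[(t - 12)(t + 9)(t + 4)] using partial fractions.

Using cover-up method: P = 1/336, Q = 1/105, R = -1/80
Result: (1/336)/(t - 12) + (1/105)/(t + 9) - (1/80)/(t + 4)


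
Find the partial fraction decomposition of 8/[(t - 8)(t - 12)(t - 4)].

Using cover-up method: A = -1/2, B = 1/4, C = 1/4
Result: (-1/2)/(t - 8) + (1/4)/(t - 12) + (1/4)/(t - 4)


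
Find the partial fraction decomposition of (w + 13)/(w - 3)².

(w + 13) = α(w - 3) + β. At w = 3: β = 1·3 + 13 = 16. Coeff of w: α = 1
Result: 1/(w - 3) + 16/(w - 3)²


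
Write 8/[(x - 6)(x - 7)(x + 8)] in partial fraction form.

Using cover-up method: A = -4/7, B = 8/15, C = 4/105
Result: (-4/7)/(x - 6) + (8/15)/(x - 7) + (4/105)/(x + 8)


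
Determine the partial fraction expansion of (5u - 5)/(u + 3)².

(5u - 5) = α(u + 3) + β. At u = -3: β = 5·(-3) - 5 = -20. Coeff of u: α = 5
Result: 5/(u + 3) - 20/(u + 3)²


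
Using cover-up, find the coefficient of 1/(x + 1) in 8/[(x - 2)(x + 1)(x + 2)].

Cover (x + 1), set x=-1: 8/[(-1 - 2)(-1 + 2)] = -8/3


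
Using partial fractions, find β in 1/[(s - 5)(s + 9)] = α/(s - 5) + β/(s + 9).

Cover-up at s = -9: β = 1/(-9 - 5) = -1/14


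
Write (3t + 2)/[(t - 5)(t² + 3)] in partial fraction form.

At t=5: α = (3·5 + 2)/(5² + 3) = 17/28. β = -α = -17/28, γ = 3 - 5·α = -1/28
Result: (17/28)/(t - 5) - ((17/28)t + 1/28)/(t² + 3)


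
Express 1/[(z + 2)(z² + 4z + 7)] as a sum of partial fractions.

Cover-up at z = -2: P = 1/((-2)² + 4·(-2) + 7) = 1/3. Then Q = -P = -1/3, R = -P·(4 - 2) = -2/3
Result: (1/3)/(z + 2) - ((1/3)z + 2/3)/(z² + 4z + 7)


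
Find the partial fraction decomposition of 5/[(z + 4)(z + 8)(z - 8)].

Using cover-up method: α = -5/48, β = 5/64, γ = 5/192
Result: (-5/48)/(z + 4) + (5/64)/(z + 8) + (5/192)/(z - 8)


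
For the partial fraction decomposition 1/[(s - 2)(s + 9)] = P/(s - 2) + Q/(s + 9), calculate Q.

Cover-up at s = -9: Q = 1/(-9 - 2) = -1/11


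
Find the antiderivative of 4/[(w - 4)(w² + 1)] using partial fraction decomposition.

Cover-up at w=4: α = 4/(4²+1) = 4/17. Coeff matching: β = -4/17, γ = -16/17. Decomposition: (4/17)/(w - 4) - ((4/17)w + 16/17)/(w² + 1). Integrate: linear → ln, quadratic → (1/2)ln + arctan: (4/17) ln|(w - 4)| - (2/17) ln(w² + 1) - (16/17) arctan(w) + C


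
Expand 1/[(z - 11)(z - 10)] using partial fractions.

1/(z - 11)(z - 10) = α/(z - 11) + β/(z - 10). α = 1/(11 - 10) = 1, β = 1/(10 - 11) = -1
Result: 1/(z - 11) - 1/(z - 10)


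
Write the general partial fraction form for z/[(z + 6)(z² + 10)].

Linear + irreducible quadratic: P/(z + 6) + (Qz + R)/(z² + 10)


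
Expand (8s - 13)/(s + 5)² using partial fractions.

(8s - 13) = P(s + 5) + Q. At s = -5: Q = 8·(-5) - 13 = -53. Coeff of s: P = 8
Result: 8/(s + 5) - 53/(s + 5)²


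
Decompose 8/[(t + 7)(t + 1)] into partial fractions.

8/(t + 7)(t + 1) = α/(t + 7) + β/(t + 1). α = 8/(-7 + 1) = -4/3, β = 8/(-1 + 7) = 4/3
Result: (-4/3)/(t + 7) + (4/3)/(t + 1)


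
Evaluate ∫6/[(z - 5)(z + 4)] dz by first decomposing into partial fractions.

Decompose: 6/[(z - 5)(z + 4)] = (2/3)/(z - 5) - (2/3)/(z + 4). Integrate each term: (2/3) ln|(z - 5)| - (2/3) ln|(z + 4)| + C


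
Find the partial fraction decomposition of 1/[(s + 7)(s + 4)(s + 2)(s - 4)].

Using Heaviside cover-up: (-1/165)/(s + 7) + (1/48)/(s + 4) - (1/60)/(s + 2) + (1/528)/(s - 4)


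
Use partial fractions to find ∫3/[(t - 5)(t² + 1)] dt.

Cover-up at t=5: P = 3/(5²+1) = 3/26. Coeff matching: Q = -3/26, R = -15/26. Decomposition: (3/26)/(t - 5) - ((3/26)t + 15/26)/(t² + 1). Integrate: linear → ln, quadratic → (1/2)ln + arctan: (3/26) ln|(t - 5)| - (3/52) ln(t² + 1) - (15/26) arctan(t) + C


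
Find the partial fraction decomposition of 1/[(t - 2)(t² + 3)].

Cover-up at t = 2: A = 1/(2² + 3) = 1/7. Then B = -A = -1/7, C = -A·(0 + 2) = -2/7
Result: (1/7)/(t - 2) - ((1/7)t + 2/7)/(t² + 3)


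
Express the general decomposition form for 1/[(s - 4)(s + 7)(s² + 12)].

Two linear + quadratic: A/(s - 4) + B/(s + 7) + (Cs + D)/(s² + 12)


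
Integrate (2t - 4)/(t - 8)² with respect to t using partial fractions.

Decompose: P = 2, Q = 2·8 - 4 = 12, so (2t - 4)/(t - 8)² = 2/(t - 8) + 12/(t - 8)². Integrate: ∫ P/(t - 8) dt = 2 ln|(t - 8)|; ∫ Q/(t - 8)² dt = -12/(t - 8). Sum: 2 ln|(t - 8)| - 12/(t - 8) + C


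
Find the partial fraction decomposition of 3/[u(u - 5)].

3/u(u - 5) = α/u + β/(u - 5). α = 3/(0 - 5) = -3/5, β = 3/(5 - 0) = 3/5
Result: (-3/5)/u + (3/5)/(u - 5)


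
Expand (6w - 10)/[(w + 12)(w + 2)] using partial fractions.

At w=-12: A = (6·(-12) - 10)/(-12 + 2) = 41/5. At w=-2: B = (6·(-2) - 10)/(-2 + 12) = -11/5
Result: (41/5)/(w + 12) - (11/5)/(w + 2)


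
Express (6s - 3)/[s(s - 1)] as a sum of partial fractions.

At s=0: A = (6·0 - 3)/(0 - 1) = 3. At s=1: B = (6·1 - 3)/(1 - 0) = 3
Result: 3/s + 3/(s - 1)


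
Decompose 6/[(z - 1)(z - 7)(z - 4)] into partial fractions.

Using cover-up method: A = 1/3, B = 1/3, C = -2/3
Result: (1/3)/(z - 1) + (1/3)/(z - 7) - (2/3)/(z - 4)


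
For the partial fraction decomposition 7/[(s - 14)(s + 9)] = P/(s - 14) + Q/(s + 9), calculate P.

Cover-up at s = 14: P = 7/(14 + 9) = 7/23


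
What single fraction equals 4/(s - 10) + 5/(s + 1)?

Common denominator (s - 10)(s + 1). Numerator: 4(s + 1) + 5(s - 10) = (4s + 4) + (5s - 50) = 9s - 46
Result: (9s - 46)/[(s - 10)(s + 1)]


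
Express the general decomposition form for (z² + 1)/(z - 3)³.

Repeated linear factor (power 3): A/(z - 3) + B/(z - 3)² + C/(z - 3)³


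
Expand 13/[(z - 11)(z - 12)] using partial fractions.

13/(z - 11)(z - 12) = A/(z - 11) + B/(z - 12). A = 13/(11 - 12) = -13, B = 13/(12 - 11) = 13
Result: -13/(z - 11) + 13/(z - 12)


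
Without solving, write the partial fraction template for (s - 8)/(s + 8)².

Repeated linear factor: A/(s + 8) + B/(s + 8)²


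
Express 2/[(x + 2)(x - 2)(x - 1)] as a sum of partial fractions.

Using cover-up method: α = 1/6, β = 1/2, γ = -2/3
Result: (1/6)/(x + 2) + (1/2)/(x - 2) - (2/3)/(x - 1)


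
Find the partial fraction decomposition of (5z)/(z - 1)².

(5z) = α(z - 1) + β. At z = 1: β = 5·1 + 0 = 5. Coeff of z: α = 5
Result: 5/(z - 1) + 5/(z - 1)²


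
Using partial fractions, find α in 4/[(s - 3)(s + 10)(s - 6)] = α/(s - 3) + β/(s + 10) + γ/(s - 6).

Cover-up at s = 3: α = 4/[(3 + 10)(3 - 6)] = 4/[(13)(-3)] = -4/39


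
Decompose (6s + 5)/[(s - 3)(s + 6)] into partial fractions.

At s=3: A = (6·3 + 5)/(3 + 6) = 23/9. At s=-6: B = (6·(-6) + 5)/(-6 - 3) = 31/9
Result: (23/9)/(s - 3) + (31/9)/(s + 6)


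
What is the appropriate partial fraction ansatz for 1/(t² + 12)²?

Repeated quadratic factor: (αt + β)/(t² + 12) + (γt + δ)/(t² + 12)²


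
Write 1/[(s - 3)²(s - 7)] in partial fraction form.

Cover-up at s=7: R = 1/(7 - 3)² = 1/16. Cover-up at s=3: Q = 1/(3 - 7) = -1/4. Comparing s² coeff: P = -R = -1/16
Result: (-1/16)/(s - 3) - (1/4)/(s - 3)² + (1/16)/(s - 7)


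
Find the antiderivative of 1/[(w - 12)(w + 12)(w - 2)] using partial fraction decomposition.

Cover-up: A = 1/240, B = 1/336, C = -1/140. Decomposition: (1/240)/(w - 12) + (1/336)/(w + 12) - (1/140)/(w - 2). Integrate each term: (1/240) ln|(w - 12)| + (1/336) ln|(w + 12)| - (1/140) ln|(w - 2)| + C


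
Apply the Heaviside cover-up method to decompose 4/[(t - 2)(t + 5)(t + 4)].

Cover (t - 2), t=2: α = 4/[(2 + 5)(2 + 4)] = 2/21. Cover (t + 5), t=-5: β = 4/[(-5 - 2)(-5 + 4)] = 4/7. Cover (t + 4), t=-4: γ = 4/[(-4 - 2)(-4 + 5)] = -2/3.
Result: (2/21)/(t - 2) + (4/7)/(t + 5) - (2/3)/(t + 4)


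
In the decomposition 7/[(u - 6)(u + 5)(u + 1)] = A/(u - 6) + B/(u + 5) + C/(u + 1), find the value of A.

Cover-up at u = 6: A = 7/[(6 + 5)(6 + 1)] = 7/[(11)(7)] = 7/77 = 1/11


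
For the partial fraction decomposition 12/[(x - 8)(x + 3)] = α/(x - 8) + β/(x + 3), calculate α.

Cover-up at x = 8: α = 12/(8 + 3) = 12/11


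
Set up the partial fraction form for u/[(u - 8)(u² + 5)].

Linear + irreducible quadratic: P/(u - 8) + (Qu + R)/(u² + 5)


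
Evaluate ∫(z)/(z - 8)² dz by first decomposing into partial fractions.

Decompose: α = 1, β = 1·8 + 0 = 8, so (z)/(z - 8)² = 1/(z - 8) + 8/(z - 8)². Integrate: ∫ α/(z - 8) dz = ln|(z - 8)|; ∫ β/(z - 8)² dz = -8/(z - 8). Sum: ln|(z - 8)| - 8/(z - 8) + C


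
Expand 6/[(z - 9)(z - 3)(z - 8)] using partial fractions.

Using cover-up method: α = 1, β = 1/5, γ = -6/5
Result: 1/(z - 9) + (1/5)/(z - 3) - (6/5)/(z - 8)


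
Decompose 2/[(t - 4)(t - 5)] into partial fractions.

2/(t - 4)(t - 5) = A/(t - 4) + B/(t - 5). A = 2/(4 - 5) = -2, B = 2/(5 - 4) = 2
Result: -2/(t - 4) + 2/(t - 5)


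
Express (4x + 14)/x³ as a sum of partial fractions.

(4x + 14) = αx² + βx + γ. At x = 0: γ = 4·0 + 14 = 14. Coefficients: α = 0, β = 4
Result: 4/x² + 14/x³


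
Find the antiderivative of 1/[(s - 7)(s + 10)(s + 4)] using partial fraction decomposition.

Cover-up: A = 1/187, B = 1/102, C = -1/66. Decomposition: (1/187)/(s - 7) + (1/102)/(s + 10) - (1/66)/(s + 4). Integrate each term: (1/187) ln|(s - 7)| + (1/102) ln|(s + 10)| - (1/66) ln|(s + 4)| + C


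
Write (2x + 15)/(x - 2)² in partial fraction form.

(2x + 15) = A(x - 2) + B. At x = 2: B = 2·2 + 15 = 19. Coeff of x: A = 2
Result: 2/(x - 2) + 19/(x - 2)²


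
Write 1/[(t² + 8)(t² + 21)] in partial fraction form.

Coefficient matching gives A = C = 0, B = 1/(21-8) = 1/13, D = -B = -1/13
Result: (1/13)/(t² + 8) - (1/13)/(t² + 21)


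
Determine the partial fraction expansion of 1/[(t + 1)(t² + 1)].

Cover-up at t = -1: α = 1/((-1)² + 1) = 1/2. Then β = -α = -1/2, γ = -α·(0 - 1) = 1/2
Result: (1/2)/(t + 1) - ((1/2)t - 1/2)/(t² + 1)


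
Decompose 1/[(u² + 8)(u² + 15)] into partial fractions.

Coefficient matching gives P = R = 0, Q = 1/(15-8) = 1/7, S = -Q = -1/7
Result: (1/7)/(u² + 8) - (1/7)/(u² + 15)


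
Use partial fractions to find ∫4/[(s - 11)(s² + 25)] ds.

Cover-up at s=11: P = 4/(11²+25) = 2/73. Coeff matching: Q = -2/73, R = -22/73. Decomposition: (2/73)/(s - 11) - ((2/73)s + 22/73)/(s² + 25). Integrate: linear → ln, quadratic → (1/2)ln + arctan: (2/73) ln|(s - 11)| - (1/73) ln(s² + 25) - (22/365) arctan(s/5) + C


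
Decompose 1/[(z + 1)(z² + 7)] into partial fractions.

Cover-up at z = -1: α = 1/((-1)² + 7) = 1/8. Then β = -α = -1/8, γ = -α·(0 - 1) = 1/8
Result: (1/8)/(z + 1) - ((1/8)z - 1/8)/(z² + 7)


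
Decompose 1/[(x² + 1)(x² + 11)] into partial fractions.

Coefficient matching gives α = γ = 0, β = 1/(11-1) = 1/10, δ = -β = -1/10
Result: (1/10)/(x² + 1) - (1/10)/(x² + 11)
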